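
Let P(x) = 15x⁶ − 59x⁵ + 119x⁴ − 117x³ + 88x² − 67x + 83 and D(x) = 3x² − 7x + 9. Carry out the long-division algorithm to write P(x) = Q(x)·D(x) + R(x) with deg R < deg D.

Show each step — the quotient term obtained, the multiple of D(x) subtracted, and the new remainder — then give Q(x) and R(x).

Q(x) = 5x⁴ − 8x³ + 6x² − x + 9; R(x) = 5x + 2

Step 1: lead(15x⁶ − 59x⁵ + 119x⁴ − 117x³ + 88x² − 67x + 83) ÷ lead(D) = 15x⁶ ÷ 3x² = 5x⁴. Subtract (5x⁴)·D = 15x⁶ − 35x⁵ + 45x⁴. Remainder: −24x⁵ + 74x⁴ − 117x³ + 88x² − 67x + 83.
Step 2: lead(−24x⁵ + 74x⁴ − 117x³ + 88x² − 67x + 83) ÷ lead(D) = −24x⁵ ÷ 3x² = −8x³. Subtract (−8x³)·D = −24x⁵ + 56x⁴ − 72x³. Remainder: 18x⁴ − 45x³ + 88x² − 67x + 83.
Step 3: lead(18x⁴ − 45x³ + 88x² − 67x + 83) ÷ lead(D) = 18x⁴ ÷ 3x² = 6x². Subtract (6x²)·D = 18x⁴ − 42x³ + 54x². Remainder: −3x³ + 34x² − 67x + 83.
Step 4: lead(−3x³ + 34x² − 67x + 83) ÷ lead(D) = −3x³ ÷ 3x² = −x. Subtract (−x)·D = −3x³ + 7x² − 9x. Remainder: 27x² − 58x + 83.
Step 5: lead(27x² − 58x + 83) ÷ lead(D) = 27x² ÷ 3x² = 9. Subtract (9)·D = 27x² − 63x + 81. Remainder: 5x + 2.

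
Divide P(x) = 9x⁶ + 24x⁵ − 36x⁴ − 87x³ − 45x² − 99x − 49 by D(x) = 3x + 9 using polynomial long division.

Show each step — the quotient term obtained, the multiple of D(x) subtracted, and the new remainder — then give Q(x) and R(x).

Q(x) = 3x⁵ − x⁴ − 9x³ − 2x² − 9x − 6; R(x) = 5

Step 1: lead(9x⁶ + 24x⁵ − 36x⁴ − 87x³ − 45x² − 99x − 49) ÷ lead(D) = 9x⁶ ÷ 3x = 3x⁵. Subtract (3x⁵)·D = 9x⁶ + 27x⁵. Remainder: −3x⁵ − 36x⁴ − 87x³ − 45x² − 99x − 49.
Step 2: lead(−3x⁵ − 36x⁴ − 87x³ − 45x² − 99x − 49) ÷ lead(D) = −3x⁵ ÷ 3x = −x⁴. Subtract (−x⁴)·D = −3x⁵ − 9x⁴. Remainder: −27x⁴ − 87x³ − 45x² − 99x − 49.
Step 3: lead(−27x⁴ − 87x³ − 45x² − 99x − 49) ÷ lead(D) = −27x⁴ ÷ 3x = −9x³. Subtract (−9x³)·D = −27x⁴ − 81x³. Remainder: −6x³ − 45x² − 99x − 49.
Step 4: lead(−6x³ − 45x² − 99x − 49) ÷ lead(D) = −6x³ ÷ 3x = −2x². Subtract (−2x²)·D = −6x³ − 18x². Remainder: −27x² − 99x − 49.
Step 5: lead(−27x² − 99x − 49) ÷ lead(D) = −27x² ÷ 3x = −9x. Subtract (−9x)·D = −27x² − 81x. Remainder: −18x − 49.
Step 6: lead(−18x − 49) ÷ lead(D) = −18x ÷ 3x = −6. Subtract (−6)·D = −18x − 54. Remainder: 5.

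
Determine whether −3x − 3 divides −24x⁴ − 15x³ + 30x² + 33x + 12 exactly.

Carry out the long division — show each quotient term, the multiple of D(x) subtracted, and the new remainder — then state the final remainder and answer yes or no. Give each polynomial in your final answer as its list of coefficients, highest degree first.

Step 1: lead(−24x⁴ − 15x³ + 30x² + 33x + 12) ÷ lead(D) = −24x⁴ ÷ −3x = 8x³. Subtract (8x³)·D = −24x⁴ − 24x³. Remainder: 9x³ + 30x² + 33x + 12.
Step 2: lead(9x³ + 30x² + 33x + 12) ÷ lead(D) = 9x³ ÷ −3x = −3x². Subtract (−3x²)·D = 9x³ + 9x². Remainder: 21x² + 33x + 12.
Step 3: lead(21x² + 33x + 12) ÷ lead(D) = 21x² ÷ −3x = −7x. Subtract (−7x)·D = 21x² + 21x. Remainder: 12x + 12.
Step 4: lead(12x + 12) ÷ lead(D) = 12x ÷ −3x = −4. Subtract (−4)·D = 12x + 12. Remainder: 0.

R = [0], so D(x) is a factor of P(x). yes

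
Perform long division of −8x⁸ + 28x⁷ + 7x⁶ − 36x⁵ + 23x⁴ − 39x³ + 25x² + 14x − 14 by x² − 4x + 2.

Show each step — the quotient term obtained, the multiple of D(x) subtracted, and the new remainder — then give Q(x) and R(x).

Step 1: lead(−8x⁸ + 28x⁷ + 7x⁶ − 36x⁵ + 23x⁴ − 39x³ + 25x² + 14x − 14) ÷ lead(D) = −8x⁸ ÷ x² = −8x⁶. Subtract (−8x⁶)·D = −8x⁸ + 32x⁷ − 16x⁶. Remainder: −4x⁷ + 23x⁶ − 36x⁵ + 23x⁴ − 39x³ + 25x² + 14x − 14.
Step 2: lead(−4x⁷ + 23x⁶ − 36x⁵ + 23x⁴ − 39x³ + 25x² + 14x − 14) ÷ lead(D) = −4x⁷ ÷ x² = −4x⁵. Subtract (−4x⁵)·D = −4x⁷ + 16x⁶ − 8x⁵. Remainder: 7x⁶ − 28x⁵ + 23x⁴ − 39x³ + 25x² + 14x − 14.
Step 3: lead(7x⁶ − 28x⁵ + 23x⁴ − 39x³ + 25x² + 14x − 14) ÷ lead(D) = 7x⁶ ÷ x² = 7x⁴. Subtract (7x⁴)·D = 7x⁶ − 28x⁵ + 14x⁴. Remainder: 9x⁴ − 39x³ + 25x² + 14x − 14.
Step 4: lead(9x⁴ − 39x³ + 25x² + 14x − 14) ÷ lead(D) = 9x⁴ ÷ x² = 9x². Subtract (9x²)·D = 9x⁴ − 36x³ + 18x². Remainder: −3x³ + 7x² + 14x − 14.
Step 5: lead(−3x³ + 7x² + 14x − 14) ÷ lead(D) = −3x³ ÷ x² = −3x. Subtract (−3x)·D = −3x³ + 12x² − 6x. Remainder: −5x² + 20x − 14.
Step 6: lead(−5x² + 20x − 14) ÷ lead(D) = −5x² ÷ x² = −5. Subtract (−5)·D = −5x² + 20x − 10. Remainder: −4.

Q(x) = −8x⁶ − 4x⁵ + 7x⁴ + 9x² − 3x − 5; R(x) = −4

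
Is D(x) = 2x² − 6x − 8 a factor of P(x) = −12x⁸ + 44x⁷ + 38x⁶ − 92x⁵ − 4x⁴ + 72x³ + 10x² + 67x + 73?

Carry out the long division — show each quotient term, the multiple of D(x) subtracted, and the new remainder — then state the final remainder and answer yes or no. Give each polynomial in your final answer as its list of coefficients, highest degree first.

Step 1: lead(−12x⁸ + 44x⁷ + 38x⁶ − 92x⁵ − 4x⁴ + 72x³ + 10x² + 67x + 73) ÷ lead(D) = −12x⁸ ÷ 2x² = −6x⁶. Subtract (−6x⁶)·D = −12x⁸ + 36x⁷ + 48x⁶. Remainder: 8x⁷ − 10x⁶ − 92x⁵ − 4x⁴ + 72x³ + 10x² + 67x + 73.
Step 2: lead(8x⁷ − 10x⁶ − 92x⁵ − 4x⁴ + 72x³ + 10x² + 67x + 73) ÷ lead(D) = 8x⁷ ÷ 2x² = 4x⁵. Subtract (4x⁵)·D = 8x⁷ − 24x⁶ − 32x⁵. Remainder: 14x⁶ − 60x⁵ − 4x⁴ + 72x³ + 10x² + 67x + 73.
Step 3: lead(14x⁶ − 60x⁵ − 4x⁴ + 72x³ + 10x² + 67x + 73) ÷ lead(D) = 14x⁶ ÷ 2x² = 7x⁴. Subtract (7x⁴)·D = 14x⁶ − 42x⁵ − 56x⁴. Remainder: −18x⁵ + 52x⁴ + 72x³ + 10x² + 67x + 73.
Step 4: lead(−18x⁵ + 52x⁴ + 72x³ + 10x² + 67x + 73) ÷ lead(D) = −18x⁵ ÷ 2x² = −9x³. Subtract (−9x³)·D = −18x⁵ + 54x⁴ + 72x³. Remainder: −2x⁴ + 10x² + 67x + 73.
Step 5: lead(−2x⁴ + 10x² + 67x + 73) ÷ lead(D) = −2x⁴ ÷ 2x² = −x². Subtract (−x²)·D = −2x⁴ + 6x³ + 8x². Remainder: −6x³ + 2x² + 67x + 73.
Step 6: lead(−6x³ + 2x² + 67x + 73) ÷ lead(D) = −6x³ ÷ 2x² = −3x. Subtract (−3x)·D = −6x³ + 18x² + 24x. Remainder: −16x² + 43x + 73.
Step 7: lead(−16x² + 43x + 73) ÷ lead(D) = −16x² ÷ 2x² = −8. Subtract (−8)·D = −16x² + 48x + 64. Remainder: −5x + 9.

R = [-5, 9], so D(x) is not a factor of P(x). no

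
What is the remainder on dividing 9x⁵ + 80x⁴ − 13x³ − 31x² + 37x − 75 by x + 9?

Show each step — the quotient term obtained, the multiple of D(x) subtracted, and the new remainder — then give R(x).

Step 1: lead(9x⁵ + 80x⁴ − 13x³ − 31x² + 37x − 75) ÷ lead(D) = 9x⁵ ÷ x = 9x⁴. Subtract (9x⁴)·D = 9x⁵ + 81x⁴. Remainder: −x⁴ − 13x³ − 31x² + 37x − 75.
Step 2: lead(−x⁴ − 13x³ − 31x² + 37x − 75) ÷ lead(D) = −x⁴ ÷ x = −x³. Subtract (−x³)·D = −x⁴ − 9x³. Remainder: −4x³ − 31x² + 37x − 75.
Step 3: lead(−4x³ − 31x² + 37x − 75) ÷ lead(D) = −4x³ ÷ x = −4x². Subtract (−4x²)·D = −4x³ − 36x². Remainder: 5x² + 37x − 75.
Step 4: lead(5x² + 37x − 75) ÷ lead(D) = 5x² ÷ x = 5x. Subtract (5x)·D = 5x² + 45x. Remainder: −8x − 75.
Step 5: lead(−8x − 75) ÷ lead(D) = −8x ÷ x = −8. Subtract (−8)·D = −8x − 72. Remainder: −3.

R(x) = −3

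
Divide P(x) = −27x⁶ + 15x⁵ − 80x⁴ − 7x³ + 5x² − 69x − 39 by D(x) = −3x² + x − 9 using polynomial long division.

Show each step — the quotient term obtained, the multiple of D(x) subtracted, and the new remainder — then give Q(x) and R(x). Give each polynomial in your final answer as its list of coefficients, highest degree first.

Step 1: lead(−27x⁶ + 15x⁵ − 80x⁴ − 7x³ + 5x² − 69x − 39) ÷ lead(D) = −27x⁶ ÷ −3x² = 9x⁴. Subtract (9x⁴)·D = −27x⁶ + 9x⁵ − 81x⁴. Remainder: 6x⁵ + x⁴ − 7x³ + 5x² − 69x − 39.
Step 2: lead(6x⁵ + x⁴ − 7x³ + 5x² − 69x − 39) ÷ lead(D) = 6x⁵ ÷ −3x² = −2x³. Subtract (−2x³)·D = 6x⁵ − 2x⁴ + 18x³. Remainder: 3x⁴ − 25x³ + 5x² − 69x − 39.
Step 3: lead(3x⁴ − 25x³ + 5x² − 69x − 39) ÷ lead(D) = 3x⁴ ÷ −3x² = −x². Subtract (−x²)·D = 3x⁴ − x³ + 9x². Remainder: −24x³ − 4x² − 69x − 39.
Step 4: lead(−24x³ − 4x² − 69x − 39) ÷ lead(D) = −24x³ ÷ −3x² = 8x. Subtract (8x)·D = −24x³ + 8x² − 72x. Remainder: −12x² + 3x − 39.
Step 5: lead(−12x² + 3x − 39) ÷ lead(D) = −12x² ÷ −3x² = 4. Subtract (4)·D = −12x² + 4x − 36. Remainder: −x − 3.

Q = [9, -2, -1, 8, 4]; R = [-1, -3]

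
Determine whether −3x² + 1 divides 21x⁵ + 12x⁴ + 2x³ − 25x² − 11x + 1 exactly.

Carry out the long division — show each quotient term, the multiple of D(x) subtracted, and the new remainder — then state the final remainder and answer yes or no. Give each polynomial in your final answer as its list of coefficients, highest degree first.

Step 1: lead(21x⁵ + 12x⁴ + 2x³ − 25x² − 11x + 1) ÷ lead(D) = 21x⁵ ÷ −3x² = −7x³. Subtract (−7x³)·D = 21x⁵ − 7x³. Remainder: 12x⁴ + 9x³ − 25x² − 11x + 1.
Step 2: lead(12x⁴ + 9x³ − 25x² − 11x + 1) ÷ lead(D) = 12x⁴ ÷ −3x² = −4x². Subtract (−4x²)·D = 12x⁴ − 4x². Remainder: 9x³ − 21x² − 11x + 1.
Step 3: lead(9x³ − 21x² − 11x + 1) ÷ lead(D) = 9x³ ÷ −3x² = −3x. Subtract (−3x)·D = 9x³ − 3x. Remainder: −21x² − 8x + 1.
Step 4: lead(−21x² − 8x + 1) ÷ lead(D) = −21x² ÷ −3x² = 7. Subtract (7)·D = −21x² + 7. Remainder: −8x − 6.

R = [-8, -6], so D(x) is not a factor of P(x). no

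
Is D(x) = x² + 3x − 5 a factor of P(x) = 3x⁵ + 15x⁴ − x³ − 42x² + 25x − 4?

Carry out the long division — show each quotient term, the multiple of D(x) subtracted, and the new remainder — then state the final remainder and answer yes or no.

Step 1: lead(3x⁵ + 15x⁴ − x³ − 42x² + 25x − 4) ÷ lead(D) = 3x⁵ ÷ x² = 3x³. Subtract (3x³)·D = 3x⁵ + 9x⁴ − 15x³. Remainder: 6x⁴ + 14x³ − 42x² + 25x − 4.
Step 2: lead(6x⁴ + 14x³ − 42x² + 25x − 4) ÷ lead(D) = 6x⁴ ÷ x² = 6x². Subtract (6x²)·D = 6x⁴ + 18x³ − 30x². Remainder: −4x³ − 12x² + 25x − 4.
Step 3: lead(−4x³ − 12x² + 25x − 4) ÷ lead(D) = −4x³ ÷ x² = −4x. Subtract (−4x)·D = −4x³ − 12x² + 20x. Remainder: 5x − 4.

R(x) = 5x − 4, so D(x) is not a factor of P(x). no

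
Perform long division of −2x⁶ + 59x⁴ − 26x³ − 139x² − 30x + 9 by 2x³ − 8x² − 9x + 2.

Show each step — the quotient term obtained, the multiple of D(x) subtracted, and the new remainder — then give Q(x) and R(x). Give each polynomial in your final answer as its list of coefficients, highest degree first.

Q = [-1, -4, 9, 6]; R = [-2, 6, -3]

Step 1: lead(−2x⁶ + 59x⁴ − 26x³ − 139x² − 30x + 9) ÷ lead(D) = −2x⁶ ÷ 2x³ = −x³. Subtract (−x³)·D = −2x⁶ + 8x⁵ + 9x⁴ − 2x³. Remainder: −8x⁵ + 50x⁴ − 24x³ − 139x² − 30x + 9.
Step 2: lead(−8x⁵ + 50x⁴ − 24x³ − 139x² − 30x + 9) ÷ lead(D) = −8x⁵ ÷ 2x³ = −4x². Subtract (−4x²)·D = −8x⁵ + 32x⁴ + 36x³ − 8x². Remainder: 18x⁴ − 60x³ − 131x² − 30x + 9.
Step 3: lead(18x⁴ − 60x³ − 131x² − 30x + 9) ÷ lead(D) = 18x⁴ ÷ 2x³ = 9x. Subtract (9x)·D = 18x⁴ − 72x³ − 81x² + 18x. Remainder: 12x³ − 50x² − 48x + 9.
Step 4: lead(12x³ − 50x² − 48x + 9) ÷ lead(D) = 12x³ ÷ 2x³ = 6. Subtract (6)·D = 12x³ − 48x² − 54x + 12. Remainder: −2x² + 6x − 3.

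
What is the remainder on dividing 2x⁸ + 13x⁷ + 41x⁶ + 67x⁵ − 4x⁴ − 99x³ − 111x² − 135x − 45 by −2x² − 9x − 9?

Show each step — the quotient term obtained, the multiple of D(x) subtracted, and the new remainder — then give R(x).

R(x) = 9

Step 1: lead(2x⁸ + 13x⁷ + 41x⁶ + 67x⁵ − 4x⁴ − 99x³ − 111x² − 135x − 45) ÷ lead(D) = 2x⁸ ÷ −2x² = −x⁶. Subtract (−x⁶)·D = 2x⁸ + 9x⁷ + 9x⁶. Remainder: 4x⁷ + 32x⁶ + 67x⁵ − 4x⁴ − 99x³ − 111x² − 135x − 45.
Step 2: lead(4x⁷ + 32x⁶ + 67x⁵ − 4x⁴ − 99x³ − 111x² − 135x − 45) ÷ lead(D) = 4x⁷ ÷ −2x² = −2x⁵. Subtract (−2x⁵)·D = 4x⁷ + 18x⁶ + 18x⁵. Remainder: 14x⁶ + 49x⁵ − 4x⁴ − 99x³ − 111x² − 135x − 45.
Step 3: lead(14x⁶ + 49x⁵ − 4x⁴ − 99x³ − 111x² − 135x − 45) ÷ lead(D) = 14x⁶ ÷ −2x² = −7x⁴. Subtract (−7x⁴)·D = 14x⁶ + 63x⁵ + 63x⁴. Remainder: −14x⁵ − 67x⁴ − 99x³ − 111x² − 135x − 45.
Step 4: lead(−14x⁵ − 67x⁴ − 99x³ − 111x² − 135x − 45) ÷ lead(D) = −14x⁵ ÷ −2x² = 7x³. Subtract (7x³)·D = −14x⁵ − 63x⁴ − 63x³. Remainder: −4x⁴ − 36x³ − 111x² − 135x − 45.
Step 5: lead(−4x⁴ − 36x³ − 111x² − 135x − 45) ÷ lead(D) = −4x⁴ ÷ −2x² = 2x². Subtract (2x²)·D = −4x⁴ − 18x³ − 18x². Remainder: −18x³ − 93x² − 135x − 45.
Step 6: lead(−18x³ − 93x² − 135x − 45) ÷ lead(D) = −18x³ ÷ −2x² = 9x. Subtract (9x)·D = −18x³ − 81x² − 81x. Remainder: −12x² − 54x − 45.
Step 7: lead(−12x² − 54x − 45) ÷ lead(D) = −12x² ÷ −2x² = 6. Subtract (6)·D = −12x² − 54x − 54. Remainder: 9.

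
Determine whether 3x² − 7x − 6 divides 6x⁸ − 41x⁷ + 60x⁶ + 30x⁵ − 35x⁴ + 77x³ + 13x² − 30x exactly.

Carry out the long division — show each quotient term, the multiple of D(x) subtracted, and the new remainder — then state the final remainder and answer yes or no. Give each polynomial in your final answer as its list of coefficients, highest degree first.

Step 1: lead(6x⁸ − 41x⁷ + 60x⁶ + 30x⁵ − 35x⁴ + 77x³ + 13x² − 30x) ÷ lead(D) = 6x⁸ ÷ 3x² = 2x⁶. Subtract (2x⁶)·D = 6x⁸ − 14x⁷ − 12x⁶. Remainder: −27x⁷ + 72x⁶ + 30x⁵ − 35x⁴ + 77x³ + 13x² − 30x.
Step 2: lead(−27x⁷ + 72x⁶ + 30x⁵ − 35x⁴ + 77x³ + 13x² − 30x) ÷ lead(D) = −27x⁷ ÷ 3x² = −9x⁵. Subtract (−9x⁵)·D = −27x⁷ + 63x⁶ + 54x⁵. Remainder: 9x⁶ − 24x⁵ − 35x⁴ + 77x³ + 13x² − 30x.
Step 3: lead(9x⁶ − 24x⁵ − 35x⁴ + 77x³ + 13x² − 30x) ÷ lead(D) = 9x⁶ ÷ 3x² = 3x⁴. Subtract (3x⁴)·D = 9x⁶ − 21x⁵ − 18x⁴. Remainder: −3x⁵ − 17x⁴ + 77x³ + 13x² − 30x.
Step 4: lead(−3x⁵ − 17x⁴ + 77x³ + 13x² − 30x) ÷ lead(D) = −3x⁵ ÷ 3x² = −x³. Subtract (−x³)·D = −3x⁵ + 7x⁴ + 6x³. Remainder: −24x⁴ + 71x³ + 13x² − 30x.
Step 5: lead(−24x⁴ + 71x³ + 13x² − 30x) ÷ lead(D) = −24x⁴ ÷ 3x² = −8x². Subtract (−8x²)·D = −24x⁴ + 56x³ + 48x². Remainder: 15x³ − 35x² − 30x.
Step 6: lead(15x³ − 35x² − 30x) ÷ lead(D) = 15x³ ÷ 3x² = 5x. Subtract (5x)·D = 15x³ − 35x² − 30x. Remainder: 0.

R = [0], so D(x) is a factor of P(x). yes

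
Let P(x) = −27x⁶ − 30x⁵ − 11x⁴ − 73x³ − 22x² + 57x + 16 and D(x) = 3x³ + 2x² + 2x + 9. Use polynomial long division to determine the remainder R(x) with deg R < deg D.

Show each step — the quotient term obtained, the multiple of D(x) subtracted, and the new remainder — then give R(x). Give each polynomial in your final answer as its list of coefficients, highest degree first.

Step 1: lead(−27x⁶ − 30x⁵ − 11x⁴ − 73x³ − 22x² + 57x + 16) ÷ lead(D) = −27x⁶ ÷ 3x³ = −9x³. Subtract (−9x³)·D = −27x⁶ − 18x⁵ − 18x⁴ − 81x³. Remainder: −12x⁵ + 7x⁴ + 8x³ − 22x² + 57x + 16.
Step 2: lead(−12x⁵ + 7x⁴ + 8x³ − 22x² + 57x + 16) ÷ lead(D) = −12x⁵ ÷ 3x³ = −4x². Subtract (−4x²)·D = −12x⁵ − 8x⁴ − 8x³ − 36x². Remainder: 15x⁴ + 16x³ + 14x² + 57x + 16.
Step 3: lead(15x⁴ + 16x³ + 14x² + 57x + 16) ÷ lead(D) = 15x⁴ ÷ 3x³ = 5x. Subtract (5x)·D = 15x⁴ + 10x³ + 10x² + 45x. Remainder: 6x³ + 4x² + 12x + 16.
Step 4: lead(6x³ + 4x² + 12x + 16) ÷ lead(D) = 6x³ ÷ 3x³ = 2. Subtract (2)·D = 6x³ + 4x² + 4x + 18. Remainder: 8x − 2.

R = [8, -2]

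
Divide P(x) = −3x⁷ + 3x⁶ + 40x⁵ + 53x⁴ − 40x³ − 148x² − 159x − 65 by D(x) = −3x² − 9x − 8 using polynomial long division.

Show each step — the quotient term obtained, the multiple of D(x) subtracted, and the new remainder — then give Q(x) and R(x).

Q(x) = x⁵ − 4x⁴ − 4x³ + 5x² + 9x + 9; R(x) = −6x + 7

Step 1: lead(−3x⁷ + 3x⁶ + 40x⁵ + 53x⁴ − 40x³ − 148x² − 159x − 65) ÷ lead(D) = −3x⁷ ÷ −3x² = x⁵. Subtract (x⁵)·D = −3x⁷ − 9x⁶ − 8x⁵. Remainder: 12x⁶ + 48x⁵ + 53x⁴ − 40x³ − 148x² − 159x − 65.
Step 2: lead(12x⁶ + 48x⁵ + 53x⁴ − 40x³ − 148x² − 159x − 65) ÷ lead(D) = 12x⁶ ÷ −3x² = −4x⁴. Subtract (−4x⁴)·D = 12x⁶ + 36x⁵ + 32x⁴. Remainder: 12x⁵ + 21x⁴ − 40x³ − 148x² − 159x − 65.
Step 3: lead(12x⁵ + 21x⁴ − 40x³ − 148x² − 159x − 65) ÷ lead(D) = 12x⁵ ÷ −3x² = −4x³. Subtract (−4x³)·D = 12x⁵ + 36x⁴ + 32x³. Remainder: −15x⁴ − 72x³ − 148x² − 159x − 65.
Step 4: lead(−15x⁴ − 72x³ − 148x² − 159x − 65) ÷ lead(D) = −15x⁴ ÷ −3x² = 5x². Subtract (5x²)·D = −15x⁴ − 45x³ − 40x². Remainder: −27x³ − 108x² − 159x − 65.
Step 5: lead(−27x³ − 108x² − 159x − 65) ÷ lead(D) = −27x³ ÷ −3x² = 9x. Subtract (9x)·D = −27x³ − 81x² − 72x. Remainder: −27x² − 87x − 65.
Step 6: lead(−27x² − 87x − 65) ÷ lead(D) = −27x² ÷ −3x² = 9. Subtract (9)·D = −27x² − 81x − 72. Remainder: −6x + 7.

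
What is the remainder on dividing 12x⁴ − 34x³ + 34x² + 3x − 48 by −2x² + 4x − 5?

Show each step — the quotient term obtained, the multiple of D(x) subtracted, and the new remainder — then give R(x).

R(x) = −4x − 8

Step 1: lead(12x⁴ − 34x³ + 34x² + 3x − 48) ÷ lead(D) = 12x⁴ ÷ −2x² = −6x². Subtract (−6x²)·D = 12x⁴ − 24x³ + 30x². Remainder: −10x³ + 4x² + 3x − 48.
Step 2: lead(−10x³ + 4x² + 3x − 48) ÷ lead(D) = −10x³ ÷ −2x² = 5x. Subtract (5x)·D = −10x³ + 20x² − 25x. Remainder: −16x² + 28x − 48.
Step 3: lead(−16x² + 28x − 48) ÷ lead(D) = −16x² ÷ −2x² = 8. Subtract (8)·D = −16x² + 32x − 40. Remainder: −4x − 8.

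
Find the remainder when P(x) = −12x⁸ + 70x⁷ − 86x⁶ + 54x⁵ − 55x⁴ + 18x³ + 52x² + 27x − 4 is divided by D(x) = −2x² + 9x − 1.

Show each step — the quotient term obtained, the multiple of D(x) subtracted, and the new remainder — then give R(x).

R(x) = −2x

Step 1: lead(−12x⁸ + 70x⁷ − 86x⁶ + 54x⁵ − 55x⁴ + 18x³ + 52x² + 27x − 4) ÷ lead(D) = −12x⁸ ÷ −2x² = 6x⁶. Subtract (6x⁶)·D = −12x⁸ + 54x⁷ − 6x⁶. Remainder: 16x⁷ − 80x⁶ + 54x⁵ − 55x⁴ + 18x³ + 52x² + 27x − 4.
Step 2: lead(16x⁷ − 80x⁶ + 54x⁵ − 55x⁴ + 18x³ + 52x² + 27x − 4) ÷ lead(D) = 16x⁷ ÷ −2x² = −8x⁵. Subtract (−8x⁵)·D = 16x⁷ − 72x⁶ + 8x⁵. Remainder: −8x⁶ + 46x⁵ − 55x⁴ + 18x³ + 52x² + 27x − 4.
Step 3: lead(−8x⁶ + 46x⁵ − 55x⁴ + 18x³ + 52x² + 27x − 4) ÷ lead(D) = −8x⁶ ÷ −2x² = 4x⁴. Subtract (4x⁴)·D = −8x⁶ + 36x⁵ − 4x⁴. Remainder: 10x⁵ − 51x⁴ + 18x³ + 52x² + 27x − 4.
Step 4: lead(10x⁵ − 51x⁴ + 18x³ + 52x² + 27x − 4) ÷ lead(D) = 10x⁵ ÷ −2x² = −5x³. Subtract (−5x³)·D = 10x⁵ − 45x⁴ + 5x³. Remainder: −6x⁴ + 13x³ + 52x² + 27x − 4.
Step 5: lead(−6x⁴ + 13x³ + 52x² + 27x − 4) ÷ lead(D) = −6x⁴ ÷ −2x² = 3x². Subtract (3x²)·D = −6x⁴ + 27x³ − 3x². Remainder: −14x³ + 55x² + 27x − 4.
Step 6: lead(−14x³ + 55x² + 27x − 4) ÷ lead(D) = −14x³ ÷ −2x² = 7x. Subtract (7x)·D = −14x³ + 63x² − 7x. Remainder: −8x² + 34x − 4.
Step 7: lead(−8x² + 34x − 4) ÷ lead(D) = −8x² ÷ −2x² = 4. Subtract (4)·D = −8x² + 36x − 4. Remainder: −2x.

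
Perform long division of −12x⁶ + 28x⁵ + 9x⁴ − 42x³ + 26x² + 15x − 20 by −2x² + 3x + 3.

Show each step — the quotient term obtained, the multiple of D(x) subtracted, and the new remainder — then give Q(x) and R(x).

Q(x) = 6x⁴ − 5x³ − 3x² + 9x − 4; R(x) = −8

Step 1: lead(−12x⁶ + 28x⁵ + 9x⁴ − 42x³ + 26x² + 15x − 20) ÷ lead(D) = −12x⁶ ÷ −2x² = 6x⁴. Subtract (6x⁴)·D = −12x⁶ + 18x⁵ + 18x⁴. Remainder: 10x⁵ − 9x⁴ − 42x³ + 26x² + 15x − 20.
Step 2: lead(10x⁵ − 9x⁴ − 42x³ + 26x² + 15x − 20) ÷ lead(D) = 10x⁵ ÷ −2x² = −5x³. Subtract (−5x³)·D = 10x⁵ − 15x⁴ − 15x³. Remainder: 6x⁴ − 27x³ + 26x² + 15x − 20.
Step 3: lead(6x⁴ − 27x³ + 26x² + 15x − 20) ÷ lead(D) = 6x⁴ ÷ −2x² = −3x². Subtract (−3x²)·D = 6x⁴ − 9x³ − 9x². Remainder: −18x³ + 35x² + 15x − 20.
Step 4: lead(−18x³ + 35x² + 15x − 20) ÷ lead(D) = −18x³ ÷ −2x² = 9x. Subtract (9x)·D = −18x³ + 27x² + 27x. Remainder: 8x² − 12x − 20.
Step 5: lead(8x² − 12x − 20) ÷ lead(D) = 8x² ÷ −2x² = −4. Subtract (−4)·D = 8x² − 12x − 12. Remainder: −8.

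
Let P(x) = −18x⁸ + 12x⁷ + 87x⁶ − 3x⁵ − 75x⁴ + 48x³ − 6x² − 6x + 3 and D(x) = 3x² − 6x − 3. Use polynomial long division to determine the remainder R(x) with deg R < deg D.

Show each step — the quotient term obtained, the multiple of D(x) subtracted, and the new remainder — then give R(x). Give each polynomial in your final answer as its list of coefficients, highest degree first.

R = [9, 3]

Step 1: lead(−18x⁸ + 12x⁷ + 87x⁶ − 3x⁵ − 75x⁴ + 48x³ − 6x² − 6x + 3) ÷ lead(D) = −18x⁸ ÷ 3x² = −6x⁶. Subtract (−6x⁶)·D = −18x⁸ + 36x⁷ + 18x⁶. Remainder: −24x⁷ + 69x⁶ − 3x⁵ − 75x⁴ + 48x³ − 6x² − 6x + 3.
Step 2: lead(−24x⁷ + 69x⁶ − 3x⁵ − 75x⁴ + 48x³ − 6x² − 6x + 3) ÷ lead(D) = −24x⁷ ÷ 3x² = −8x⁵. Subtract (−8x⁵)·D = −24x⁷ + 48x⁶ + 24x⁵. Remainder: 21x⁶ − 27x⁵ − 75x⁴ + 48x³ − 6x² − 6x + 3.
Step 3: lead(21x⁶ − 27x⁵ − 75x⁴ + 48x³ − 6x² − 6x + 3) ÷ lead(D) = 21x⁶ ÷ 3x² = 7x⁴. Subtract (7x⁴)·D = 21x⁶ − 42x⁵ − 21x⁴. Remainder: 15x⁵ − 54x⁴ + 48x³ − 6x² − 6x + 3.
Step 4: lead(15x⁵ − 54x⁴ + 48x³ − 6x² − 6x + 3) ÷ lead(D) = 15x⁵ ÷ 3x² = 5x³. Subtract (5x³)·D = 15x⁵ − 30x⁴ − 15x³. Remainder: −24x⁴ + 63x³ − 6x² − 6x + 3.
Step 5: lead(−24x⁴ + 63x³ − 6x² − 6x + 3) ÷ lead(D) = −24x⁴ ÷ 3x² = −8x². Subtract (−8x²)·D = −24x⁴ + 48x³ + 24x². Remainder: 15x³ − 30x² − 6x + 3.
Step 6: lead(15x³ − 30x² − 6x + 3) ÷ lead(D) = 15x³ ÷ 3x² = 5x. Subtract (5x)·D = 15x³ − 30x² − 15x. Remainder: 9x + 3.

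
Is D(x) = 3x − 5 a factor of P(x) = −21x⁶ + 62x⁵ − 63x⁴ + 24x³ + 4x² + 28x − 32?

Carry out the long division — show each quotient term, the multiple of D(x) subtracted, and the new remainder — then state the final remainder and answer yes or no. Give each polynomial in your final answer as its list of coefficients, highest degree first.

Step 1: lead(−21x⁶ + 62x⁵ − 63x⁴ + 24x³ + 4x² + 28x − 32) ÷ lead(D) = −21x⁶ ÷ 3x = −7x⁵. Subtract (−7x⁵)·D = −21x⁶ + 35x⁵. Remainder: 27x⁵ − 63x⁴ + 24x³ + 4x² + 28x − 32.
Step 2: lead(27x⁵ − 63x⁴ + 24x³ + 4x² + 28x − 32) ÷ lead(D) = 27x⁵ ÷ 3x = 9x⁴. Subtract (9x⁴)·D = 27x⁵ − 45x⁴. Remainder: −18x⁴ + 24x³ + 4x² + 28x − 32.
Step 3: lead(−18x⁴ + 24x³ + 4x² + 28x − 32) ÷ lead(D) = −18x⁴ ÷ 3x = −6x³. Subtract (−6x³)·D = −18x⁴ + 30x³. Remainder: −6x³ + 4x² + 28x − 32.
Step 4: lead(−6x³ + 4x² + 28x − 32) ÷ lead(D) = −6x³ ÷ 3x = −2x². Subtract (−2x²)·D = −6x³ + 10x². Remainder: −6x² + 28x − 32.
Step 5: lead(−6x² + 28x − 32) ÷ lead(D) = −6x² ÷ 3x = −2x. Subtract (−2x)·D = −6x² + 10x. Remainder: 18x − 32.
Step 6: lead(18x − 32) ÷ lead(D) = 18x ÷ 3x = 6. Subtract (6)·D = 18x − 30. Remainder: −2.

R = [-2], so D(x) is not a factor of P(x). no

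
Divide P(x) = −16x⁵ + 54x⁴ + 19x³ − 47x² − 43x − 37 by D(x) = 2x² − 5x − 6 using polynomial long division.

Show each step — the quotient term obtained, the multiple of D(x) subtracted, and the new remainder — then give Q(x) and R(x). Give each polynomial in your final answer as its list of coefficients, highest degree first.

Q = [-8, 7, 3, 5]; R = [-7]

Step 1: lead(−16x⁵ + 54x⁴ + 19x³ − 47x² − 43x − 37) ÷ lead(D) = −16x⁵ ÷ 2x² = −8x³. Subtract (−8x³)·D = −16x⁵ + 40x⁴ + 48x³. Remainder: 14x⁴ − 29x³ − 47x² − 43x − 37.
Step 2: lead(14x⁴ − 29x³ − 47x² − 43x − 37) ÷ lead(D) = 14x⁴ ÷ 2x² = 7x². Subtract (7x²)·D = 14x⁴ − 35x³ − 42x². Remainder: 6x³ − 5x² − 43x − 37.
Step 3: lead(6x³ − 5x² − 43x − 37) ÷ lead(D) = 6x³ ÷ 2x² = 3x. Subtract (3x)·D = 6x³ − 15x² − 18x. Remainder: 10x² − 25x − 37.
Step 4: lead(10x² − 25x − 37) ÷ lead(D) = 10x² ÷ 2x² = 5. Subtract (5)·D = 10x² − 25x − 30. Remainder: −7.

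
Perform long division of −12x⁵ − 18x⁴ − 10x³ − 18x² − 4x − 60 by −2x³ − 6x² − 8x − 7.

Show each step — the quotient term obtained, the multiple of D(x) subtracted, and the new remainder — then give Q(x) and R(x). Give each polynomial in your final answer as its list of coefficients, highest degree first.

Q = [6, -9, 8]; R = [-3, -4]

Step 1: lead(−12x⁵ − 18x⁴ − 10x³ − 18x² − 4x − 60) ÷ lead(D) = −12x⁵ ÷ −2x³ = 6x². Subtract (6x²)·D = −12x⁵ − 36x⁴ − 48x³ − 42x². Remainder: 18x⁴ + 38x³ + 24x² − 4x − 60.
Step 2: lead(18x⁴ + 38x³ + 24x² − 4x − 60) ÷ lead(D) = 18x⁴ ÷ −2x³ = −9x. Subtract (−9x)·D = 18x⁴ + 54x³ + 72x² + 63x. Remainder: −16x³ − 48x² − 67x − 60.
Step 3: lead(−16x³ − 48x² − 67x − 60) ÷ lead(D) = −16x³ ÷ −2x³ = 8. Subtract (8)·D = −16x³ − 48x² − 64x − 56. Remainder: −3x − 4.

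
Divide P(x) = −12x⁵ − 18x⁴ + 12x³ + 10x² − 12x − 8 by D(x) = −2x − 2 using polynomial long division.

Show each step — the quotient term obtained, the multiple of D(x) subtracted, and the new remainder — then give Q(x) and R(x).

Step 1: lead(−12x⁵ − 18x⁴ + 12x³ + 10x² − 12x − 8) ÷ lead(D) = −12x⁵ ÷ −2x = 6x⁴. Subtract (6x⁴)·D = −12x⁵ − 12x⁴. Remainder: −6x⁴ + 12x³ + 10x² − 12x − 8.
Step 2: lead(−6x⁴ + 12x³ + 10x² − 12x − 8) ÷ lead(D) = −6x⁴ ÷ −2x = 3x³. Subtract (3x³)·D = −6x⁴ − 6x³. Remainder: 18x³ + 10x² − 12x − 8.
Step 3: lead(18x³ + 10x² − 12x − 8) ÷ lead(D) = 18x³ ÷ −2x = −9x². Subtract (−9x²)·D = 18x³ + 18x². Remainder: −8x² − 12x − 8.
Step 4: lead(−8x² − 12x − 8) ÷ lead(D) = −8x² ÷ −2x = 4x. Subtract (4x)·D = −8x² − 8x. Remainder: −4x − 8.
Step 5: lead(−4x − 8) ÷ lead(D) = −4x ÷ −2x = 2. Subtract (2)·D = −4x − 4. Remainder: −4.

Q(x) = 6x⁴ + 3x³ − 9x² + 4x + 2; R(x) = −4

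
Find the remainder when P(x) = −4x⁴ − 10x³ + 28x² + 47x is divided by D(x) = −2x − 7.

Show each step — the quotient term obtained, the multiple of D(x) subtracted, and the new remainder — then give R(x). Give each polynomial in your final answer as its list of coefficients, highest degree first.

R = [7]

Step 1: lead(−4x⁴ − 10x³ + 28x² + 47x) ÷ lead(D) = −4x⁴ ÷ −2x = 2x³. Subtract (2x³)·D = −4x⁴ − 14x³. Remainder: 4x³ + 28x² + 47x.
Step 2: lead(4x³ + 28x² + 47x) ÷ lead(D) = 4x³ ÷ −2x = −2x². Subtract (−2x²)·D = 4x³ + 14x². Remainder: 14x² + 47x.
Step 3: lead(14x² + 47x) ÷ lead(D) = 14x² ÷ −2x = −7x. Subtract (−7x)·D = 14x² + 49x. Remainder: −2x.
Step 4: lead(−2x) ÷ lead(D) = −2x ÷ −2x = 1. Subtract (1)·D = −2x − 7. Remainder: 7.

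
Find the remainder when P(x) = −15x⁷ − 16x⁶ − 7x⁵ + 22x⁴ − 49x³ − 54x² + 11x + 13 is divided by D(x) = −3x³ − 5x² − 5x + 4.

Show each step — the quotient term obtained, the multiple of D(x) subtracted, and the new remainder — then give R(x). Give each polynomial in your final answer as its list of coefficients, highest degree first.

R = [7, -3]

Step 1: lead(−15x⁷ − 16x⁶ − 7x⁵ + 22x⁴ − 49x³ − 54x² + 11x + 13) ÷ lead(D) = −15x⁷ ÷ −3x³ = 5x⁴. Subtract (5x⁴)·D = −15x⁷ − 25x⁶ − 25x⁵ + 20x⁴. Remainder: 9x⁶ + 18x⁵ + 2x⁴ − 49x³ − 54x² + 11x + 13.
Step 2: lead(9x⁶ + 18x⁵ + 2x⁴ − 49x³ − 54x² + 11x + 13) ÷ lead(D) = 9x⁶ ÷ −3x³ = −3x³. Subtract (−3x³)·D = 9x⁶ + 15x⁵ + 15x⁴ − 12x³. Remainder: 3x⁵ − 13x⁴ − 37x³ − 54x² + 11x + 13.
Step 3: lead(3x⁵ − 13x⁴ − 37x³ − 54x² + 11x + 13) ÷ lead(D) = 3x⁵ ÷ −3x³ = −x². Subtract (−x²)·D = 3x⁵ + 5x⁴ + 5x³ − 4x². Remainder: −18x⁴ − 42x³ − 50x² + 11x + 13.
Step 4: lead(−18x⁴ − 42x³ − 50x² + 11x + 13) ÷ lead(D) = −18x⁴ ÷ −3x³ = 6x. Subtract (6x)·D = −18x⁴ − 30x³ − 30x² + 24x. Remainder: −12x³ − 20x² − 13x + 13.
Step 5: lead(−12x³ − 20x² − 13x + 13) ÷ lead(D) = −12x³ ÷ −3x³ = 4. Subtract (4)·D = −12x³ − 20x² − 20x + 16. Remainder: 7x − 3.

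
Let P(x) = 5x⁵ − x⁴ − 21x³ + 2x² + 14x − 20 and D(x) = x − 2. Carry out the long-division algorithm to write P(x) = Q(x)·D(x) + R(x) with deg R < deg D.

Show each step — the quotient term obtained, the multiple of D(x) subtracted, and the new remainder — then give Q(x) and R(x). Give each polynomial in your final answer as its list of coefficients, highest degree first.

Step 1: lead(5x⁵ − x⁴ − 21x³ + 2x² + 14x − 20) ÷ lead(D) = 5x⁵ ÷ x = 5x⁴. Subtract (5x⁴)·D = 5x⁵ − 10x⁴. Remainder: 9x⁴ − 21x³ + 2x² + 14x − 20.
Step 2: lead(9x⁴ − 21x³ + 2x² + 14x − 20) ÷ lead(D) = 9x⁴ ÷ x = 9x³. Subtract (9x³)·D = 9x⁴ − 18x³. Remainder: −3x³ + 2x² + 14x − 20.
Step 3: lead(−3x³ + 2x² + 14x − 20) ÷ lead(D) = −3x³ ÷ x = −3x². Subtract (−3x²)·D = −3x³ + 6x². Remainder: −4x² + 14x − 20.
Step 4: lead(−4x² + 14x − 20) ÷ lead(D) = −4x² ÷ x = −4x. Subtract (−4x)·D = −4x² + 8x. Remainder: 6x − 20.
Step 5: lead(6x − 20) ÷ lead(D) = 6x ÷ x = 6. Subtract (6)·D = 6x − 12. Remainder: −8.

Q = [5, 9, -3, -4, 6]; R = [-8]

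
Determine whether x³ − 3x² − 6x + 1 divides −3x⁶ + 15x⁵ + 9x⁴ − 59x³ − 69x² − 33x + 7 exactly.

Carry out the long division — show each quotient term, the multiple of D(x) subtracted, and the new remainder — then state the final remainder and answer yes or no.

R(x) = 0, so D(x) is a factor of P(x). yes

Step 1: lead(−3x⁶ + 15x⁵ + 9x⁴ − 59x³ − 69x² − 33x + 7) ÷ lead(D) = −3x⁶ ÷ x³ = −3x³. Subtract (−3x³)·D = −3x⁶ + 9x⁵ + 18x⁴ − 3x³. Remainder: 6x⁵ − 9x⁴ − 56x³ − 69x² − 33x + 7.
Step 2: lead(6x⁵ − 9x⁴ − 56x³ − 69x² − 33x + 7) ÷ lead(D) = 6x⁵ ÷ x³ = 6x². Subtract (6x²)·D = 6x⁵ − 18x⁴ − 36x³ + 6x². Remainder: 9x⁴ − 20x³ − 75x² − 33x + 7.
Step 3: lead(9x⁴ − 20x³ − 75x² − 33x + 7) ÷ lead(D) = 9x⁴ ÷ x³ = 9x. Subtract (9x)·D = 9x⁴ − 27x³ − 54x² + 9x. Remainder: 7x³ − 21x² − 42x + 7.
Step 4: lead(7x³ − 21x² − 42x + 7) ÷ lead(D) = 7x³ ÷ x³ = 7. Subtract (7)·D = 7x³ − 21x² − 42x + 7. Remainder: 0.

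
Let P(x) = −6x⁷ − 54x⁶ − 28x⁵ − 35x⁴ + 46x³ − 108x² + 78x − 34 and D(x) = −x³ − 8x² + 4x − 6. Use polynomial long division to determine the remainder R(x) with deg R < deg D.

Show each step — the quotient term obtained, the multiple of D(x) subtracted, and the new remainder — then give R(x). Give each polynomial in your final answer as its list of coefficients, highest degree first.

Step 1: lead(−6x⁷ − 54x⁶ − 28x⁵ − 35x⁴ + 46x³ − 108x² + 78x − 34) ÷ lead(D) = −6x⁷ ÷ −x³ = 6x⁴. Subtract (6x⁴)·D = −6x⁷ − 48x⁶ + 24x⁵ − 36x⁴. Remainder: −6x⁶ − 52x⁵ + x⁴ + 46x³ − 108x² + 78x − 34.
Step 2: lead(−6x⁶ − 52x⁵ + x⁴ + 46x³ − 108x² + 78x − 34) ÷ lead(D) = −6x⁶ ÷ −x³ = 6x³. Subtract (6x³)·D = −6x⁶ − 48x⁵ + 24x⁴ − 36x³. Remainder: −4x⁵ − 23x⁴ + 82x³ − 108x² + 78x − 34.
Step 3: lead(−4x⁵ − 23x⁴ + 82x³ − 108x² + 78x − 34) ÷ lead(D) = −4x⁵ ÷ −x³ = 4x². Subtract (4x²)·D = −4x⁵ − 32x⁴ + 16x³ − 24x². Remainder: 9x⁴ + 66x³ − 84x² + 78x − 34.
Step 4: lead(9x⁴ + 66x³ − 84x² + 78x − 34) ÷ lead(D) = 9x⁴ ÷ −x³ = −9x. Subtract (−9x)·D = 9x⁴ + 72x³ − 36x² + 54x. Remainder: −6x³ − 48x² + 24x − 34.
Step 5: lead(−6x³ − 48x² + 24x − 34) ÷ lead(D) = −6x³ ÷ −x³ = 6. Subtract (6)·D = −6x³ − 48x² + 24x − 36. Remainder: 2.

R = [2]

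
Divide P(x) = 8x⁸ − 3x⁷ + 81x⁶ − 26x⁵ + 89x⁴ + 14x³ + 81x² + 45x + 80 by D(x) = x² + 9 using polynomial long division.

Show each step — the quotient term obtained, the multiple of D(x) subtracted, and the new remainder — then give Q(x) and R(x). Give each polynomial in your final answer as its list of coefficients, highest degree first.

Step 1: lead(8x⁸ − 3x⁷ + 81x⁶ − 26x⁵ + 89x⁴ + 14x³ + 81x² + 45x + 80) ÷ lead(D) = 8x⁸ ÷ x² = 8x⁶. Subtract (8x⁶)·D = 8x⁸ + 72x⁶. Remainder: −3x⁷ + 9x⁶ − 26x⁵ + 89x⁴ + 14x³ + 81x² + 45x + 80.
Step 2: lead(−3x⁷ + 9x⁶ − 26x⁵ + 89x⁴ + 14x³ + 81x² + 45x + 80) ÷ lead(D) = −3x⁷ ÷ x² = −3x⁵. Subtract (−3x⁵)·D = −3x⁷ − 27x⁵. Remainder: 9x⁶ + x⁵ + 89x⁴ + 14x³ + 81x² + 45x + 80.
Step 3: lead(9x⁶ + x⁵ + 89x⁴ + 14x³ + 81x² + 45x + 80) ÷ lead(D) = 9x⁶ ÷ x² = 9x⁴. Subtract (9x⁴)·D = 9x⁶ + 81x⁴. Remainder: x⁵ + 8x⁴ + 14x³ + 81x² + 45x + 80.
Step 4: lead(x⁵ + 8x⁴ + 14x³ + 81x² + 45x + 80) ÷ lead(D) = x⁵ ÷ x² = x³. Subtract (x³)·D = x⁵ + 9x³. Remainder: 8x⁴ + 5x³ + 81x² + 45x + 80.
Step 5: lead(8x⁴ + 5x³ + 81x² + 45x + 80) ÷ lead(D) = 8x⁴ ÷ x² = 8x². Subtract (8x²)·D = 8x⁴ + 72x². Remainder: 5x³ + 9x² + 45x + 80.
Step 6: lead(5x³ + 9x² + 45x + 80) ÷ lead(D) = 5x³ ÷ x² = 5x. Subtract (5x)·D = 5x³ + 45x. Remainder: 9x² + 80.
Step 7: lead(9x² + 80) ÷ lead(D) = 9x² ÷ x² = 9. Subtract (9)·D = 9x² + 81. Remainder: −1.

Q = [8, -3, 9, 1, 8, 5, 9]; R = [-1]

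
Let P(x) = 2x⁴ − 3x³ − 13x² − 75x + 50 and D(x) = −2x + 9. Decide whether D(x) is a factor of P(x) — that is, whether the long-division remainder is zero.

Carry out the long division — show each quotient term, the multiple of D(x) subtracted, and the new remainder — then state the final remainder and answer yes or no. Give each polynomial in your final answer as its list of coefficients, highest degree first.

Step 1: lead(2x⁴ − 3x³ − 13x² − 75x + 50) ÷ lead(D) = 2x⁴ ÷ −2x = −x³. Subtract (−x³)·D = 2x⁴ − 9x³. Remainder: 6x³ − 13x² − 75x + 50.
Step 2: lead(6x³ − 13x² − 75x + 50) ÷ lead(D) = 6x³ ÷ −2x = −3x². Subtract (−3x²)·D = 6x³ − 27x². Remainder: 14x² − 75x + 50.
Step 3: lead(14x² − 75x + 50) ÷ lead(D) = 14x² ÷ −2x = −7x. Subtract (−7x)·D = 14x² − 63x. Remainder: −12x + 50.
Step 4: lead(−12x + 50) ÷ lead(D) = −12x ÷ −2x = 6. Subtract (6)·D = −12x + 54. Remainder: −4.

R = [-4], so D(x) is not a factor of P(x). no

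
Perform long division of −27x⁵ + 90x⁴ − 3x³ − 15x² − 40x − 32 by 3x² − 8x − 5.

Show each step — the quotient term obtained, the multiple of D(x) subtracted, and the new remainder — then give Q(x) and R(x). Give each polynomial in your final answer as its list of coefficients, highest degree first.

Q = [-9, 6, 0, 5]; R = [-7]

Step 1: lead(−27x⁵ + 90x⁴ − 3x³ − 15x² − 40x − 32) ÷ lead(D) = −27x⁵ ÷ 3x² = −9x³. Subtract (−9x³)·D = −27x⁵ + 72x⁴ + 45x³. Remainder: 18x⁴ − 48x³ − 15x² − 40x − 32.
Step 2: lead(18x⁴ − 48x³ − 15x² − 40x − 32) ÷ lead(D) = 18x⁴ ÷ 3x² = 6x². Subtract (6x²)·D = 18x⁴ − 48x³ − 30x². Remainder: 15x² − 40x − 32.
Step 3: lead(15x² − 40x − 32) ÷ lead(D) = 15x² ÷ 3x² = 5. Subtract (5)·D = 15x² − 40x − 25. Remainder: −7.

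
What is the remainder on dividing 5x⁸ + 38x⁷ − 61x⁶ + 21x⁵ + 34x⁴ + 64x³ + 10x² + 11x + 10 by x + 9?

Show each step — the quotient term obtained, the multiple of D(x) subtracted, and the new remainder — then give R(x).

R(x) = −8

Step 1: lead(5x⁸ + 38x⁷ − 61x⁶ + 21x⁵ + 34x⁴ + 64x³ + 10x² + 11x + 10) ÷ lead(D) = 5x⁸ ÷ x = 5x⁷. Subtract (5x⁷)·D = 5x⁸ + 45x⁷. Remainder: −7x⁷ − 61x⁶ + 21x⁵ + 34x⁴ + 64x³ + 10x² + 11x + 10.
Step 2: lead(−7x⁷ − 61x⁶ + 21x⁵ + 34x⁴ + 64x³ + 10x² + 11x + 10) ÷ lead(D) = −7x⁷ ÷ x = −7x⁶. Subtract (−7x⁶)·D = −7x⁷ − 63x⁶. Remainder: 2x⁶ + 21x⁵ + 34x⁴ + 64x³ + 10x² + 11x + 10.
Step 3: lead(2x⁶ + 21x⁵ + 34x⁴ + 64x³ + 10x² + 11x + 10) ÷ lead(D) = 2x⁶ ÷ x = 2x⁵. Subtract (2x⁵)·D = 2x⁶ + 18x⁵. Remainder: 3x⁵ + 34x⁴ + 64x³ + 10x² + 11x + 10.
Step 4: lead(3x⁵ + 34x⁴ + 64x³ + 10x² + 11x + 10) ÷ lead(D) = 3x⁵ ÷ x = 3x⁴. Subtract (3x⁴)·D = 3x⁵ + 27x⁴. Remainder: 7x⁴ + 64x³ + 10x² + 11x + 10.
Step 5: lead(7x⁴ + 64x³ + 10x² + 11x + 10) ÷ lead(D) = 7x⁴ ÷ x = 7x³. Subtract (7x³)·D = 7x⁴ + 63x³. Remainder: x³ + 10x² + 11x + 10.
Step 6: lead(x³ + 10x² + 11x + 10) ÷ lead(D) = x³ ÷ x = x². Subtract (x²)·D = x³ + 9x². Remainder: x² + 11x + 10.
Step 7: lead(x² + 11x + 10) ÷ lead(D) = x² ÷ x = x. Subtract (x)·D = x² + 9x. Remainder: 2x + 10.
Step 8: lead(2x + 10) ÷ lead(D) = 2x ÷ x = 2. Subtract (2)·D = 2x + 18. Remainder: −8.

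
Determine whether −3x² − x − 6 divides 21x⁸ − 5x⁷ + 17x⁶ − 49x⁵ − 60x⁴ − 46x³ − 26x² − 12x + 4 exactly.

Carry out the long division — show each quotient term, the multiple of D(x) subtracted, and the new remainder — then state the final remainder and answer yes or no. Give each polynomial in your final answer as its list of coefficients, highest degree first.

R = [4], so D(x) is not a factor of P(x). no

Step 1: lead(21x⁸ − 5x⁷ + 17x⁶ − 49x⁵ − 60x⁴ − 46x³ − 26x² − 12x + 4) ÷ lead(D) = 21x⁸ ÷ −3x² = −7x⁶. Subtract (−7x⁶)·D = 21x⁸ + 7x⁷ + 42x⁶. Remainder: −12x⁷ − 25x⁶ − 49x⁵ − 60x⁴ − 46x³ − 26x² − 12x + 4.
Step 2: lead(−12x⁷ − 25x⁶ − 49x⁵ − 60x⁴ − 46x³ − 26x² − 12x + 4) ÷ lead(D) = −12x⁷ ÷ −3x² = 4x⁵. Subtract (4x⁵)·D = −12x⁷ − 4x⁶ − 24x⁵. Remainder: −21x⁶ − 25x⁵ − 60x⁴ − 46x³ − 26x² − 12x + 4.
Step 3: lead(−21x⁶ − 25x⁵ − 60x⁴ − 46x³ − 26x² − 12x + 4) ÷ lead(D) = −21x⁶ ÷ −3x² = 7x⁴. Subtract (7x⁴)·D = −21x⁶ − 7x⁵ − 42x⁴. Remainder: −18x⁵ − 18x⁴ − 46x³ − 26x² − 12x + 4.
Step 4: lead(−18x⁵ − 18x⁴ − 46x³ − 26x² − 12x + 4) ÷ lead(D) = −18x⁵ ÷ −3x² = 6x³. Subtract (6x³)·D = −18x⁵ − 6x⁴ − 36x³. Remainder: −12x⁴ − 10x³ − 26x² − 12x + 4.
Step 5: lead(−12x⁴ − 10x³ − 26x² − 12x + 4) ÷ lead(D) = −12x⁴ ÷ −3x² = 4x². Subtract (4x²)·D = −12x⁴ − 4x³ − 24x². Remainder: −6x³ − 2x² − 12x + 4.
Step 6: lead(−6x³ − 2x² − 12x + 4) ÷ lead(D) = −6x³ ÷ −3x² = 2x. Subtract (2x)·D = −6x³ − 2x² − 12x. Remainder: 4.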